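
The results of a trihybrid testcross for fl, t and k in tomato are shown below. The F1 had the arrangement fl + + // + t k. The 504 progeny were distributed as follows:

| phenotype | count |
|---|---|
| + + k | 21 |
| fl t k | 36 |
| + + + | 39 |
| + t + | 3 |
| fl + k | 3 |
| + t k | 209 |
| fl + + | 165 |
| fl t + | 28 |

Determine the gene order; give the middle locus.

The two rarest classes, fl + k and + t +, are the double crossovers. Comparing them with the parentals, only the k allele has switched, so k is the middle locus and the order is t – k – fl.

k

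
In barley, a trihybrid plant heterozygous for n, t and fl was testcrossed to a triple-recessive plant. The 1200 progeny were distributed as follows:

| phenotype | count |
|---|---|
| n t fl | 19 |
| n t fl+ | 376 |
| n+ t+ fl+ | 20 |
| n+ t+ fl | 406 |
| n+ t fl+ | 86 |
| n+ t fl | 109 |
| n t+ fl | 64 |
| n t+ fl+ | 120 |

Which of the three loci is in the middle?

fl

The two most frequent reciprocal classes, n t fl+ and n+ t+ fl, are the parental types, so the F1 was n t fl+ / n+ t+ fl.
The two rarest classes, n t fl and n+ t+ fl+, are the double crossovers. Comparing them with the parentals, only the fl allele has switched, so fl is the middle locus and the order is t – fl – n.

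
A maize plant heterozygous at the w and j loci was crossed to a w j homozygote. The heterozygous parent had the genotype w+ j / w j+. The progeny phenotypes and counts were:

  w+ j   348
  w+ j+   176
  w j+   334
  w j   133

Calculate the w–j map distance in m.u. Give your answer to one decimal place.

The recombinant classes are w+ j+ and w j: 176 + 133 = 309.
Recombination frequency = 309/991 = 0.3118 ≈ 31.2%, i.e. 31.2 m.u.

31.2 m.u.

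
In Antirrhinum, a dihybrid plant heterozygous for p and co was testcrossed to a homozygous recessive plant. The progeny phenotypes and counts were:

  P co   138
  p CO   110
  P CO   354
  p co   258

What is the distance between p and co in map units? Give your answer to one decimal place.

28.8 map units

The two most frequent classes, P CO (354) and p co (258), are the parental types, so the F1 was P CO / p co.
The recombinant classes are P co and p CO: 138 + 110 = 248.
Recombination frequency = 248/860 = 0.2884 ≈ 28.8%, i.e. 28.8 map units.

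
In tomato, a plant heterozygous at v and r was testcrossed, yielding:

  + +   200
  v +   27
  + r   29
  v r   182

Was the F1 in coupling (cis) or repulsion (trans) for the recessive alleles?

The two most frequent classes are + + (200) and v r (182); these are the parental (non-recombinant) types.
So the F1 carried + + on one chromosome and v r on the other — the recessive alleles are on the same chromosome (cis / coupling).

cis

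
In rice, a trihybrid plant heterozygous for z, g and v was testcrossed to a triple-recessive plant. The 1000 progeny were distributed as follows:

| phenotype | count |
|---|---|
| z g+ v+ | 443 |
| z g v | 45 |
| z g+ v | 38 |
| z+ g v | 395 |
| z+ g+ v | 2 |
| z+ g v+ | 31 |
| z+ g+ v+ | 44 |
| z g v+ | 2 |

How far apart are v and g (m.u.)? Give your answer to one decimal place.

The two most frequent reciprocal classes, z g+ v+ and z+ g v, are the parental types, so the F1 was z g+ v+ / z+ g v.
The two rarest classes, z g v+ and z+ g+ v, are the double crossovers. Comparing them with the parentals, only the g allele has switched, so g is the middle locus and the order is v – g – z.
Crossovers in the v–g interval produce the single-crossover classes z g+ v and z+ g v+ (38 + 31 = 69) plus the double crossovers (4).
RF(v–g) = (69 + 4) / 1000 = 73/1000 = 0.0730 → 7.3 m.u.

7.3 m.u.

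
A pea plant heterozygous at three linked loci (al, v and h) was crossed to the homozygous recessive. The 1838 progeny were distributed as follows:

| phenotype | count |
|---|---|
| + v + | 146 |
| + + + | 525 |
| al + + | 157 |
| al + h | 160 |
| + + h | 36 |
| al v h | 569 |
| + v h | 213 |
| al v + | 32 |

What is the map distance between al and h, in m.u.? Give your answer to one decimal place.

23.8 m.u.

The two most frequent reciprocal classes, al v h and + + +, are the parental types, so the F1 was al v h / + + +.
The two rarest classes, al v + and + + h, are the double crossovers. Comparing them with the parentals, only the h allele has switched, so h is the middle locus and the order is v – h – al.
Crossovers in the h–al interval produce the single-crossover classes + v h and al + + (213 + 157 = 370) plus the double crossovers (68).
RF(h–al) = (370 + 68) / 1838 = 438/1838 = 0.2383 → 23.8 m.u.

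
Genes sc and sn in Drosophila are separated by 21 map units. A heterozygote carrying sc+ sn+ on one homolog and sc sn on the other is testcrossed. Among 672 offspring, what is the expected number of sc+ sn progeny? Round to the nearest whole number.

71

A map distance of 21 map units corresponds to a recombination frequency of 0.210.
The F1 is sc+ sn+ / sc sn, so sc+ sn is a recombinant gamete class with expected frequency r/2 = 0.210/2 = 0.1050.
Expected number = 0.1050 × 672 = 70.56 ≈ 71.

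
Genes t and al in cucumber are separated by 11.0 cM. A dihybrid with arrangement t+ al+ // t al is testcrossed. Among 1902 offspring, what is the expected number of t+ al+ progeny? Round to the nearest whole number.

A map distance of 11.0 cM corresponds to a recombination frequency of 0.110.
The F1 is t+ al+ / t al, so t+ al+ is a parental gamete class with expected frequency (1 − r)/2 = 0.890/2 = 0.4450.
Expected number = 0.4450 × 1902 = 846.39 ≈ 846.

846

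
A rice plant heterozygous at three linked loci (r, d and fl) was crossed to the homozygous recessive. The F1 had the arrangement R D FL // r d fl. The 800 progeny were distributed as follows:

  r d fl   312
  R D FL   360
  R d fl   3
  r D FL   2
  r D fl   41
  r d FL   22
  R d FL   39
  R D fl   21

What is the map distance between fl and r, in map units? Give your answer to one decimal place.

6.0 map units

The two rarest classes, r D FL and R d fl, are the double crossovers. Comparing them with the parentals, only the r allele has switched, so r is the middle locus and the order is fl – r – d.
Crossovers in the fl–r interval produce the single-crossover classes R D fl and r d FL (21 + 22 = 43) plus the double crossovers (5).
RF(fl–r) = (43 + 5) / 800 = 48/800 = 0.0600 → 6.0 map units.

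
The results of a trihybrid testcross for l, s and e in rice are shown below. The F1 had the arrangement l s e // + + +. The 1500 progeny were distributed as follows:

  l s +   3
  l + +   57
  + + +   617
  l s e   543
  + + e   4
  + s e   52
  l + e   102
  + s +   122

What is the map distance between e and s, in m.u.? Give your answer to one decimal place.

15.4 m.u.

The two rarest classes, l s + and + + e, are the double crossovers. Comparing them with the parentals, only the e allele has switched, so e is the middle locus and the order is l – e – s.
Crossovers in the e–s interval produce the single-crossover classes l + e and + s + (102 + 122 = 224) plus the double crossovers (7).
RF(e–s) = (224 + 7) / 1500 = 231/1500 = 0.1540 → 15.4 m.u.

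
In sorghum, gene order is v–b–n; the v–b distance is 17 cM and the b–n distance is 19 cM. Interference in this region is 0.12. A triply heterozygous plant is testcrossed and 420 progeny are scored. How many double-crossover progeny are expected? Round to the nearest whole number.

Map distances give recombination frequencies of 0.170 and 0.190 for the two intervals.
With interference 0.12 (so coincidence = 0.88), expected double-crossover frequency = 0.170 × 0.190 × 0.88 = 0.02842.
Expected number = 0.02842 × 420 = 11.94 ≈ 12.

12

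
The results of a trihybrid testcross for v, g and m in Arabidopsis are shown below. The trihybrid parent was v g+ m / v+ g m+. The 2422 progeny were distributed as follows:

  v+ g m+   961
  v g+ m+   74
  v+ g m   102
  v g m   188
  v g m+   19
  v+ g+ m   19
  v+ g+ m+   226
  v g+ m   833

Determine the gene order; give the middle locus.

The two rarest classes, v+ g+ m and v g m+, are the double crossovers. Comparing them with the parentals, only the v allele has switched, so v is the middle locus and the order is m – v – g.

v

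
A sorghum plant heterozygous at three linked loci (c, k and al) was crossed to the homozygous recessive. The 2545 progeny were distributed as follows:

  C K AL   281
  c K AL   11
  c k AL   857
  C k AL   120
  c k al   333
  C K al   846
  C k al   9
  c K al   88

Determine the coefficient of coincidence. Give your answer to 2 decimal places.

The two most frequent reciprocal classes, C K al and c k AL, are the parental types, so the F1 was C K al / c k AL.
The two rarest classes, C k al and c K AL, are the double crossovers. Comparing them with the parentals, only the k allele has switched, so k is the middle locus and the order is al – k – c.
al–k: (614 + 20)/2545 = 0.2491; k–c: (208 + 20)/2545 = 0.0896.
Expected DCO frequency = 0.2491 × 0.0896 ≈ 0.02232; observed = 20/2545 ≈ 0.00786.
Coefficient of coincidence = 0.00786/0.02232 ≈ 0.35.

0.35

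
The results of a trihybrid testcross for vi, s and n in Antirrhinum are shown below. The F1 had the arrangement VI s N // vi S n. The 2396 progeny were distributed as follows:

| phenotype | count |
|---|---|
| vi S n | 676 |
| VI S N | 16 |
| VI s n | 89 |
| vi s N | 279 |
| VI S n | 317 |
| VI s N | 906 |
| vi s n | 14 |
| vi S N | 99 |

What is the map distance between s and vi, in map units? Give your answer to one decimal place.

The two rarest classes, VI S N and vi s n, are the double crossovers. Comparing them with the parentals, only the s allele has switched, so s is the middle locus and the order is vi – s – n.
Crossovers in the vi–s interval produce the single-crossover classes vi s N and VI S n (279 + 317 = 596) plus the double crossovers (30).
RF(vi–s) = (596 + 30) / 2396 = 626/2396 = 0.2613 → 26.1 map units.

26.1 map units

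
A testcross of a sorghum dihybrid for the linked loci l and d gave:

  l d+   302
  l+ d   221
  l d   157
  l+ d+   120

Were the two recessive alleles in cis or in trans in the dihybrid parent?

The two most frequent classes are l+ d (221) and l d+ (302); these are the parental (non-recombinant) types.
So the F1 carried l+ d on one chromosome and l d+ on the other — the recessive alleles are on opposite chromosomes (trans / repulsion).

trans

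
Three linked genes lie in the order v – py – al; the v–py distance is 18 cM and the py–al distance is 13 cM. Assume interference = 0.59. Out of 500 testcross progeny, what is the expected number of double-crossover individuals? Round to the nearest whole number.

Map distances give recombination frequencies of 0.180 and 0.130 for the two intervals.
With interference 0.59 (so coincidence = 0.41), expected double-crossover frequency = 0.180 × 0.130 × 0.41 = 0.00959.
Expected number = 0.00959 × 500 = 4.80 ≈ 5.

5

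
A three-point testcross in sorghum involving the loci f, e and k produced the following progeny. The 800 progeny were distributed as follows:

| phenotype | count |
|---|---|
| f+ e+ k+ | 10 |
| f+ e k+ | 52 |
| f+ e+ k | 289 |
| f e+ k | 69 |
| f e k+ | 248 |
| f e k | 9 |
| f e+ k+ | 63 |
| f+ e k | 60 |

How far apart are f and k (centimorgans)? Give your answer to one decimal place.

The two most frequent reciprocal classes, f e k+ and f+ e+ k, are the parental types, so the F1 was f e k+ / f+ e+ k.
The two rarest classes, f e k and f+ e+ k+, are the double crossovers. Comparing them with the parentals, only the k allele has switched, so k is the middle locus and the order is f – k – e.
Crossovers in the f–k interval produce the single-crossover classes f+ e k+ and f e+ k (52 + 69 = 121) plus the double crossovers (19).
RF(f–k) = (121 + 19) / 800 = 140/800 = 0.1750 → 17.5 centimorgans.

17.5 centimorgans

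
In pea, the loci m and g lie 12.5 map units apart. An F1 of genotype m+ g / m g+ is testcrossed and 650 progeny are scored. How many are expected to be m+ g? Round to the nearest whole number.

284

A map distance of 12.5 map units corresponds to a recombination frequency of 0.125.
The F1 is m+ g / m g+, so m+ g is a parental gamete class with expected frequency (1 − r)/2 = 0.875/2 = 0.4375.
Expected number = 0.4375 × 650 = 284.38 ≈ 284.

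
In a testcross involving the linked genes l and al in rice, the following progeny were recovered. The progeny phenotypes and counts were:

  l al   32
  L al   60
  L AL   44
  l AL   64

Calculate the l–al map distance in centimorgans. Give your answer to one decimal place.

38.0 centimorgans

The two most frequent classes, L al (60) and l AL (64), are the parental types, so the F1 was L al / l AL.
The recombinant classes are L AL and l al: 44 + 32 = 76.
Recombination frequency = 76/200 = 0.3800 ≈ 38.0%, i.e. 38.0 centimorgans.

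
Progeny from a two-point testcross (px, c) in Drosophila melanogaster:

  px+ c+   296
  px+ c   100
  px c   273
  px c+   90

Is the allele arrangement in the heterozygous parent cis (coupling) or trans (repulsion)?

cis

The two most frequent classes are px+ c+ (296) and px c (273); these are the parental (non-recombinant) types.
So the F1 carried px+ c+ on one chromosome and px c on the other — the recessive alleles are on the same chromosome (cis / coupling).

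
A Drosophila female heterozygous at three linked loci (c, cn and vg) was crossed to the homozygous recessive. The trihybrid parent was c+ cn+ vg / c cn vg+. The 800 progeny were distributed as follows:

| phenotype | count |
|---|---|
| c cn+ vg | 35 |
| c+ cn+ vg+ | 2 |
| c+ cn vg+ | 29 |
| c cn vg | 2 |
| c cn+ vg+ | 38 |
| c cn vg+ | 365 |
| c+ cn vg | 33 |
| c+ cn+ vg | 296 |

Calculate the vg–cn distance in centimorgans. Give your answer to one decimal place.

The two rarest classes, c+ cn+ vg+ and c cn vg, are the double crossovers. Comparing them with the parentals, only the vg allele has switched, so vg is the middle locus and the order is cn – vg – c.
Crossovers in the cn–vg interval produce the single-crossover classes c+ cn vg and c cn+ vg+ (33 + 38 = 71) plus the double crossovers (4).
RF(cn–vg) = (71 + 4) / 800 = 75/800 = 0.0938 → 9.4 centimorgans.

9.4 centimorgans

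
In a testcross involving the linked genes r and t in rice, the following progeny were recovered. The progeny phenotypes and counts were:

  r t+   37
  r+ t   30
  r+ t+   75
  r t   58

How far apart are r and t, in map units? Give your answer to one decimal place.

The two most frequent classes, r+ t+ (75) and r t (58), are the parental types, so the F1 was r+ t+ / r t.
The recombinant classes are r+ t and r t+: 30 + 37 = 67.
Recombination frequency = 67/200 = 0.3350 ≈ 33.5%, i.e. 33.5 map units.

33.5 map units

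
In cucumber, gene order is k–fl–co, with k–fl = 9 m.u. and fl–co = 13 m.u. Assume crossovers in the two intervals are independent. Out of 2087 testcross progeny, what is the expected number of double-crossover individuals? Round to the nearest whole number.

Map distances give recombination frequencies of 0.090 and 0.130 for the two intervals.
With no interference, expected double-crossover frequency = 0.090 × 0.130 = 0.01170.
Expected number = 0.01170 × 2087 = 24.42 ≈ 24.

24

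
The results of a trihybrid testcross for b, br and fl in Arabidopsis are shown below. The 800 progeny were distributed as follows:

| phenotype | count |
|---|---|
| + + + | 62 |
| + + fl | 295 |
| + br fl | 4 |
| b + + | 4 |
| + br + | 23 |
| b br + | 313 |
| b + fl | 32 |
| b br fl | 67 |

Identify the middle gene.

The two most frequent reciprocal classes, b br + and + + fl, are the parental types, so the F1 was b br + / + + fl.
The two rarest classes, b + + and + br fl, are the double crossovers. Comparing them with the parentals, only the br allele has switched, so br is the middle locus and the order is b – br – fl.

br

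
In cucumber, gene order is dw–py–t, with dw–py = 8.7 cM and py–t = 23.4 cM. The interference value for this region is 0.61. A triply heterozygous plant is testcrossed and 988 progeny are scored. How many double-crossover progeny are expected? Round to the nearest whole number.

8

Map distances give recombination frequencies of 0.087 and 0.234 for the two intervals.
With interference 0.61 (so coincidence = 0.39), expected double-crossover frequency = 0.087 × 0.234 × 0.39 = 0.00794.
Expected number = 0.00794 × 988 = 7.84 ≈ 8.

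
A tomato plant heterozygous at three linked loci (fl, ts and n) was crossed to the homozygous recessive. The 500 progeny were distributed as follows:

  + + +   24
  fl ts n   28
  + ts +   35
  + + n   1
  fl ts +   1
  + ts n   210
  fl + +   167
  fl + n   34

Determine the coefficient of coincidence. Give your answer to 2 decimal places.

0.26

The two most frequent reciprocal classes, fl + + and + ts n, are the parental types, so the F1 was fl + + / + ts n.
The two rarest classes, fl ts + and + + n, are the double crossovers. Comparing them with the parentals, only the ts allele has switched, so ts is the middle locus and the order is n – ts – fl.
n–ts: (69 + 2)/500 = 0.1420; ts–fl: (52 + 2)/500 = 0.1080.
Expected DCO frequency = 0.1420 × 0.1080 ≈ 0.01534; observed = 2/500 ≈ 0.00400.
Coefficient of coincidence = 0.00400/0.01534 ≈ 0.26.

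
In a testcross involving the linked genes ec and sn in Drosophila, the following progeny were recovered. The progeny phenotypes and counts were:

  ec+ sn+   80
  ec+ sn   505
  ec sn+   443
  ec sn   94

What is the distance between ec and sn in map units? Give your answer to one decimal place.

15.5 map units

The two most frequent classes, ec+ sn (505) and ec sn+ (443), are the parental types, so the F1 was ec+ sn / ec sn+.
The recombinant classes are ec+ sn+ and ec sn: 80 + 94 = 174.
Recombination frequency = 174/1122 = 0.1551 ≈ 15.5%, i.e. 15.5 map units.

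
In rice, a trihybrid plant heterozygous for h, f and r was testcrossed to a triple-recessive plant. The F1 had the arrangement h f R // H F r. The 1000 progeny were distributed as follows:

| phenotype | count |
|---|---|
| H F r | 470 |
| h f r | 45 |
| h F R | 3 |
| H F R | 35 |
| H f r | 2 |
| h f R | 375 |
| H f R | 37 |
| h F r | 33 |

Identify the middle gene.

f

The two rarest classes, h F R and H f r, are the double crossovers. Comparing them with the parentals, only the f allele has switched, so f is the middle locus and the order is r – f – h.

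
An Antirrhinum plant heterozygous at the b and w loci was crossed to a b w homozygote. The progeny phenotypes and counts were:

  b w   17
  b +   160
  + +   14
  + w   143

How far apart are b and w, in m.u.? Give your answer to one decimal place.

The two most frequent classes, + w (143) and b + (160), are the parental types, so the F1 was + w / b +.
The recombinant classes are + + and b w: 14 + 17 = 31.
Recombination frequency = 31/334 = 0.0928 ≈ 9.3%, i.e. 9.3 m.u.

9.3 m.u.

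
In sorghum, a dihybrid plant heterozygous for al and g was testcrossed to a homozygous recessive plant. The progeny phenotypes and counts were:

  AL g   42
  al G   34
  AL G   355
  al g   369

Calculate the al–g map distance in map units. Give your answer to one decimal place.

9.5 map units

The two most frequent classes, AL G (355) and al g (369), are the parental types, so the F1 was AL G / al g.
The recombinant classes are AL g and al G: 42 + 34 = 76.
Recombination frequency = 76/800 = 0.0950 ≈ 9.5%, i.e. 9.5 map units.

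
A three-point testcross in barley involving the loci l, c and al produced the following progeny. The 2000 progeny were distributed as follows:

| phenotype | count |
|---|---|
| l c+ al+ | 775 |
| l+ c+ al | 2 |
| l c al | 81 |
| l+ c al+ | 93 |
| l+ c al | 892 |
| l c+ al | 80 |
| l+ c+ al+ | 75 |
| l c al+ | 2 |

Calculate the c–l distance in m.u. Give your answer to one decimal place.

The two most frequent reciprocal classes, l+ c al and l c+ al+, are the parental types, so the F1 was l+ c al / l c+ al+.
The two rarest classes, l+ c+ al and l c al+, are the double crossovers. Comparing them with the parentals, only the c allele has switched, so c is the middle locus and the order is al – c – l.
Crossovers in the c–l interval produce the single-crossover classes l c al and l+ c+ al+ (81 + 75 = 156) plus the double crossovers (4).
RF(c–l) = (156 + 4) / 2000 = 160/2000 = 0.0800 → 8.0 m.u.

8.0 m.u.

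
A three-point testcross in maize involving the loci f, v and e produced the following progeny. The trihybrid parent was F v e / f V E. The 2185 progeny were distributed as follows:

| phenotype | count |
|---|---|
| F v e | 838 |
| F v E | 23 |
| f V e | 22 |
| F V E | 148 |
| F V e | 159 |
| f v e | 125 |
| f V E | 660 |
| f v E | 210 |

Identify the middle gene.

e

The two rarest classes, F v E and f V e, are the double crossovers. Comparing them with the parentals, only the e allele has switched, so e is the middle locus and the order is f – e – v.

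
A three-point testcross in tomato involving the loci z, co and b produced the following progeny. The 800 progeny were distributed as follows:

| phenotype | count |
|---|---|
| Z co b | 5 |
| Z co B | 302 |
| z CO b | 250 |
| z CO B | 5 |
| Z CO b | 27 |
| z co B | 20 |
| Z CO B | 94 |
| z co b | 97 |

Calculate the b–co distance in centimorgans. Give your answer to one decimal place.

25.1 centimorgans

The two most frequent reciprocal classes, Z co B and z CO b, are the parental types, so the F1 was Z co B / z CO b.
The two rarest classes, Z co b and z CO B, are the double crossovers. Comparing them with the parentals, only the b allele has switched, so b is the middle locus and the order is co – b – z.
Crossovers in the co–b interval produce the single-crossover classes Z CO B and z co b (94 + 97 = 191) plus the double crossovers (10).
RF(co–b) = (191 + 10) / 800 = 201/800 = 0.2512 → 25.1 centimorgans.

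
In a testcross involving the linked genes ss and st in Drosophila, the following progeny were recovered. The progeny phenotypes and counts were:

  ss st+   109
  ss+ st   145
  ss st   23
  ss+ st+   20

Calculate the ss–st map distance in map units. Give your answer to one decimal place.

The two most frequent classes, ss+ st (145) and ss st+ (109), are the parental types, so the F1 was ss+ st / ss st+.
The recombinant classes are ss+ st+ and ss st: 20 + 23 = 43.
Recombination frequency = 43/297 = 0.1448 ≈ 14.5%, i.e. 14.5 map units.

14.5 map units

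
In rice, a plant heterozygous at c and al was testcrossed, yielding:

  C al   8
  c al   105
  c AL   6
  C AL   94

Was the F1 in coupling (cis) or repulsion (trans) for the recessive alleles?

cis

The two most frequent classes are C AL (94) and c al (105); these are the parental (non-recombinant) types.
So the F1 carried C AL on one chromosome and c al on the other — the recessive alleles are on the same chromosome (cis / coupling).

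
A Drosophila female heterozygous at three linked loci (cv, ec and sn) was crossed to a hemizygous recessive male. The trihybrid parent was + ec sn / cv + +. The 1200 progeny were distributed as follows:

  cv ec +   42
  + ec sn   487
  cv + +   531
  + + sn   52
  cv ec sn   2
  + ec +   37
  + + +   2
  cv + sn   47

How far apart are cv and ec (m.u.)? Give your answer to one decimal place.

8.2 m.u.

The two rarest classes, cv ec sn and + + +, are the double crossovers. Comparing them with the parentals, only the cv allele has switched, so cv is the middle locus and the order is sn – cv – ec.
Crossovers in the cv–ec interval produce the single-crossover classes + + sn and cv ec + (52 + 42 = 94) plus the double crossovers (4).
RF(cv–ec) = (94 + 4) / 1200 = 98/1200 = 0.0817 → 8.2 m.u.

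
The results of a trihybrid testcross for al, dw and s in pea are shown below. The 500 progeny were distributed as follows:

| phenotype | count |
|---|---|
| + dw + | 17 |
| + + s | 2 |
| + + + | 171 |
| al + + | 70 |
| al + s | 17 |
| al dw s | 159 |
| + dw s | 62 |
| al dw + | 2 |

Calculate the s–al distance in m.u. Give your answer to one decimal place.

The two most frequent reciprocal classes, al dw s and + + +, are the parental types, so the F1 was al dw s / + + +.
The two rarest classes, al dw + and + + s, are the double crossovers. Comparing them with the parentals, only the s allele has switched, so s is the middle locus and the order is dw – s – al.
Crossovers in the s–al interval produce the single-crossover classes + dw s and al + + (62 + 70 = 132) plus the double crossovers (4).
RF(s–al) = (132 + 4) / 500 = 136/500 = 0.2720 → 27.2 m.u.

27.2 m.u.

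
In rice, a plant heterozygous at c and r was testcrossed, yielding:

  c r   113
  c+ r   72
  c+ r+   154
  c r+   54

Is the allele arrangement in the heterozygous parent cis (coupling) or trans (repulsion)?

The two most frequent classes are c+ r+ (154) and c r (113); these are the parental (non-recombinant) types.
So the F1 carried c+ r+ on one chromosome and c r on the other — the recessive alleles are on the same chromosome (cis / coupling).

cis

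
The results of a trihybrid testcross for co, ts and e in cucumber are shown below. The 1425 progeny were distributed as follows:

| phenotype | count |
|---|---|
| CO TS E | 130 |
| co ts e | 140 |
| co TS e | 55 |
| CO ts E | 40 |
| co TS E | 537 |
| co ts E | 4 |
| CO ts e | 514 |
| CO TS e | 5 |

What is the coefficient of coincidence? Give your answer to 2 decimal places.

The two most frequent reciprocal classes, CO ts e and co TS E, are the parental types, so the F1 was CO ts e / co TS E.
The two rarest classes, CO TS e and co ts E, are the double crossovers. Comparing them with the parentals, only the ts allele has switched, so ts is the middle locus and the order is co – ts – e.
co–ts: (270 + 9)/1425 = 0.1958; ts–e: (95 + 9)/1425 = 0.0730.
Expected DCO frequency = 0.1958 × 0.0730 ≈ 0.01429; observed = 9/1425 ≈ 0.00632.
Coefficient of coincidence = 0.00632/0.01429 ≈ 0.44.

0.44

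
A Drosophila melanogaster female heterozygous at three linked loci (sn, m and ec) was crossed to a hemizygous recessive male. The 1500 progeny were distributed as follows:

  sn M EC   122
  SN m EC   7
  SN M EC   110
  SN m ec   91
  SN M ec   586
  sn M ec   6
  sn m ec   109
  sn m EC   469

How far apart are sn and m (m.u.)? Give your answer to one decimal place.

15.1 m.u.

The two most frequent reciprocal classes, sn m EC and SN M ec, are the parental types, so the F1 was sn m EC / SN M ec.
The two rarest classes, SN m EC and sn M ec, are the double crossovers. Comparing them with the parentals, only the sn allele has switched, so sn is the middle locus and the order is ec – sn – m.
Crossovers in the sn–m interval produce the single-crossover classes sn M EC and SN m ec (122 + 91 = 213) plus the double crossovers (13).
RF(sn–m) = (213 + 13) / 1500 = 226/1500 = 0.1507 → 15.1 m.u.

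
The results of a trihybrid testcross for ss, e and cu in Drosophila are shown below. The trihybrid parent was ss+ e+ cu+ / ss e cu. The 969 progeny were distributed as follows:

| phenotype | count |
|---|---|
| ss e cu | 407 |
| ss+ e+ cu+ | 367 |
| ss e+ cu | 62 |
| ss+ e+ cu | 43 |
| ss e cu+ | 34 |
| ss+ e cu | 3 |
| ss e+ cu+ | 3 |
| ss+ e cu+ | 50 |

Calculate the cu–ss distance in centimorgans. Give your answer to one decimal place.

The two rarest classes, ss e+ cu+ and ss+ e cu, are the double crossovers. Comparing them with the parentals, only the ss allele has switched, so ss is the middle locus and the order is cu – ss – e.
Crossovers in the cu–ss interval produce the single-crossover classes ss+ e+ cu and ss e cu+ (43 + 34 = 77) plus the double crossovers (6).
RF(cu–ss) = (77 + 6) / 969 = 83/969 = 0.0857 → 8.6 centimorgans.

8.6 centimorgans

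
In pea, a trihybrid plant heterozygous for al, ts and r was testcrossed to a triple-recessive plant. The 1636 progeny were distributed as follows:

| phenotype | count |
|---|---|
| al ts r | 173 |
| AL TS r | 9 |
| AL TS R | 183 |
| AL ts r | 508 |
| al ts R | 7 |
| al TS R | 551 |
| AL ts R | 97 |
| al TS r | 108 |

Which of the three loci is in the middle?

The two most frequent reciprocal classes, AL ts r and al TS R, are the parental types, so the F1 was AL ts r / al TS R.
The two rarest classes, AL TS r and al ts R, are the double crossovers. Comparing them with the parentals, only the ts allele has switched, so ts is the middle locus and the order is r – ts – al.

ts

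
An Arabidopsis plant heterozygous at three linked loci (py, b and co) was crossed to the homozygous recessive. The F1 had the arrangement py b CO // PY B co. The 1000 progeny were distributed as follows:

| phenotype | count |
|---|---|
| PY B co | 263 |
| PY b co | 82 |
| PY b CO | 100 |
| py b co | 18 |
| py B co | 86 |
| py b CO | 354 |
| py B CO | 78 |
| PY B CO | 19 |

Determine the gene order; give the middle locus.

co

The two rarest classes, py b co and PY B CO, are the double crossovers. Comparing them with the parentals, only the co allele has switched, so co is the middle locus and the order is py – co – b.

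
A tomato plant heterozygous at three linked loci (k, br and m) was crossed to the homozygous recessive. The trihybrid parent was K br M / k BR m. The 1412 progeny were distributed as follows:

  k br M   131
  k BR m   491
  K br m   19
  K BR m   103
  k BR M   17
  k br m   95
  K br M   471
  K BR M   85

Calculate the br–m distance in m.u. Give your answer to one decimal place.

The two rarest classes, K br m and k BR M, are the double crossovers. Comparing them with the parentals, only the m allele has switched, so m is the middle locus and the order is k – m – br.
Crossovers in the m–br interval produce the single-crossover classes K BR M and k br m (85 + 95 = 180) plus the double crossovers (36).
RF(m–br) = (180 + 36) / 1412 = 216/1412 = 0.1530 → 15.3 m.u.

15.3 m.u.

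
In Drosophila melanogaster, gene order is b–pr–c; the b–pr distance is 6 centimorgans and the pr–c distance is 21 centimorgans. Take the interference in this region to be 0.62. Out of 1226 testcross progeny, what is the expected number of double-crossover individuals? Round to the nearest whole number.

6

Map distances give recombination frequencies of 0.060 and 0.210 for the two intervals.
With interference 0.62 (so coincidence = 0.38), expected double-crossover frequency = 0.060 × 0.210 × 0.38 = 0.00479.
Expected number = 0.00479 × 1226 = 5.87 ≈ 6.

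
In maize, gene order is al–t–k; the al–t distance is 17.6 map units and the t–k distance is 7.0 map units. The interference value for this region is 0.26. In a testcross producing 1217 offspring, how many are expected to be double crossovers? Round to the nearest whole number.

11

Map distances give recombination frequencies of 0.176 and 0.070 for the two intervals.
With interference 0.26 (so coincidence = 0.74), expected double-crossover frequency = 0.176 × 0.070 × 0.74 = 0.00912.
Expected number = 0.00912 × 1217 = 11.10 ≈ 11.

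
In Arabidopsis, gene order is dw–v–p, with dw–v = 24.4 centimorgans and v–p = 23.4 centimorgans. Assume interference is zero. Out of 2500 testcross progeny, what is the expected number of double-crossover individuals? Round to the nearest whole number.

143

Map distances give recombination frequencies of 0.244 and 0.234 for the two intervals.
With no interference, expected double-crossover frequency = 0.244 × 0.234 = 0.05710.
Expected number = 0.05710 × 2500 = 142.74 ≈ 143.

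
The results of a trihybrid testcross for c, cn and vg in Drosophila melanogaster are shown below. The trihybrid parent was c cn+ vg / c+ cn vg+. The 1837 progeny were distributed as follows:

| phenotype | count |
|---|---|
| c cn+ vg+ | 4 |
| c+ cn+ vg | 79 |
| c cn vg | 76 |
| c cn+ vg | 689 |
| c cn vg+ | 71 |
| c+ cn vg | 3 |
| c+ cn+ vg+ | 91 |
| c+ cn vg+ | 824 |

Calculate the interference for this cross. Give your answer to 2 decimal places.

0.53

The two rarest classes, c cn+ vg+ and c+ cn vg, are the double crossovers. Comparing them with the parentals, only the vg allele has switched, so vg is the middle locus and the order is cn – vg – c.
cn–vg: (167 + 7)/1837 = 0.0947; vg–c: (150 + 7)/1837 = 0.0855.
Expected DCO frequency = 0.0947 × 0.0855 ≈ 0.00810; observed = 7/1837 ≈ 0.00381.
Coefficient of coincidence = 0.00381/0.00810 ≈ 0.47; interference = 1 − 0.47 = 0.53.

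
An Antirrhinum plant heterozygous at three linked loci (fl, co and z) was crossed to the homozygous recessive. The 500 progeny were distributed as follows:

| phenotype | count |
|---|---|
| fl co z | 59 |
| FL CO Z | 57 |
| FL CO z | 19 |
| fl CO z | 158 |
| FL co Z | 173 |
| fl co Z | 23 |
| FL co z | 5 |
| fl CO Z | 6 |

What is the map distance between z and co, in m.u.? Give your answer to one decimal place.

The two most frequent reciprocal classes, FL co Z and fl CO z, are the parental types, so the F1 was FL co Z / fl CO z.
The two rarest classes, FL co z and fl CO Z, are the double crossovers. Comparing them with the parentals, only the z allele has switched, so z is the middle locus and the order is fl – z – co.
Crossovers in the z–co interval produce the single-crossover classes FL CO Z and fl co z (57 + 59 = 116) plus the double crossovers (11).
RF(z–co) = (116 + 11) / 500 = 127/500 = 0.2540 → 25.4 m.u.

25.4 m.u.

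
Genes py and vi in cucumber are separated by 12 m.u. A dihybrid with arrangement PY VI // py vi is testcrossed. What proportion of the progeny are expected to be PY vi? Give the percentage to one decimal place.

A map distance of 12 m.u. corresponds to a recombination frequency of 0.120.
The F1 is PY VI / py vi, so PY vi is a recombinant gamete class with expected frequency r/2 = 0.120/2 = 0.0600.
That is 0.0600 = 6.0% of the progeny.

6.0%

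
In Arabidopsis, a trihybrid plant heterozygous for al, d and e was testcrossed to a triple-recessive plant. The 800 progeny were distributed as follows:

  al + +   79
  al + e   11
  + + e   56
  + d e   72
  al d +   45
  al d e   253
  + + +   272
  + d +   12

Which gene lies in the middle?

d

The two most frequent reciprocal classes, + + + and al d e, are the parental types, so the F1 was + + + / al d e.
The two rarest classes, + d + and al + e, are the double crossovers. Comparing them with the parentals, only the d allele has switched, so d is the middle locus and the order is e – d – al.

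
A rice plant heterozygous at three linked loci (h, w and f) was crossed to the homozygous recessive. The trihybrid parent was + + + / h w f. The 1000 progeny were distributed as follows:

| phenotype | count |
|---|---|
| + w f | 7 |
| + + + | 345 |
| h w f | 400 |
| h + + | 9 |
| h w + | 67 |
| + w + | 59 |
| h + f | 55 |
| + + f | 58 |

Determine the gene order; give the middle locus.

The two rarest classes, h + + and + w f, are the double crossovers. Comparing them with the parentals, only the h allele has switched, so h is the middle locus and the order is f – h – w.

h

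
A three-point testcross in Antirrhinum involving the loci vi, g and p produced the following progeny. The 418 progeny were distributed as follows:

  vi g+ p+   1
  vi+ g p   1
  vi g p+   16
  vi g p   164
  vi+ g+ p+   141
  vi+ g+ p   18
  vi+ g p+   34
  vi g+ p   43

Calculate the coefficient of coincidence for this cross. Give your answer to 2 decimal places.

0.29

The two most frequent reciprocal classes, vi g p and vi+ g+ p+, are the parental types, so the F1 was vi g p / vi+ g+ p+.
The two rarest classes, vi+ g p and vi g+ p+, are the double crossovers. Comparing them with the parentals, only the vi allele has switched, so vi is the middle locus and the order is g – vi – p.
g–vi: (77 + 2)/418 = 0.1890; vi–p: (34 + 2)/418 = 0.0861.
Expected DCO frequency = 0.1890 × 0.0861 ≈ 0.01627; observed = 2/418 ≈ 0.00478.
Coefficient of coincidence = 0.00478/0.01627 ≈ 0.29.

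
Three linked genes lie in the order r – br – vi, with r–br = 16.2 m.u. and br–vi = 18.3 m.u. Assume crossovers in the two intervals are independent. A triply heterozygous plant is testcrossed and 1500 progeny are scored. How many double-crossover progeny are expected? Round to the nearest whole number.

44

Map distances give recombination frequencies of 0.162 and 0.183 for the two intervals.
With no interference, expected double-crossover frequency = 0.162 × 0.183 = 0.02965.
Expected number = 0.02965 × 1500 = 44.47 ≈ 44.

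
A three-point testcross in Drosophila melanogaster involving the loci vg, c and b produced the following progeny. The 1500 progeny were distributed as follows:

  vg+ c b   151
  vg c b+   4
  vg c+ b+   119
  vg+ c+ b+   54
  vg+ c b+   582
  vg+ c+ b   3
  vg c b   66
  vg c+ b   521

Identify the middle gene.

The two most frequent reciprocal classes, vg+ c b+ and vg c+ b, are the parental types, so the F1 was vg+ c b+ / vg c+ b.
The two rarest classes, vg c b+ and vg+ c+ b, are the double crossovers. Comparing them with the parentals, only the vg allele has switched, so vg is the middle locus and the order is c – vg – b.

vg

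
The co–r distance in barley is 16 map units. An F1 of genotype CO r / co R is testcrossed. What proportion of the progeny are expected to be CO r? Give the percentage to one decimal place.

A map distance of 16 map units corresponds to a recombination frequency of 0.160.
The F1 is CO r / co R, so CO r is a parental gamete class with expected frequency (1 − r)/2 = 0.840/2 = 0.4200.
That is 0.4200 = 42.0% of the progeny.

42.0%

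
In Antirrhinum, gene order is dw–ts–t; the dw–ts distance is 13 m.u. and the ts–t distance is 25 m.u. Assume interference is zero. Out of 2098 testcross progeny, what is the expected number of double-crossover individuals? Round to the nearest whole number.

68

Map distances give recombination frequencies of 0.130 and 0.250 for the two intervals.
With no interference, expected double-crossover frequency = 0.130 × 0.250 = 0.03250.
Expected number = 0.03250 × 2098 = 68.19 ≈ 68.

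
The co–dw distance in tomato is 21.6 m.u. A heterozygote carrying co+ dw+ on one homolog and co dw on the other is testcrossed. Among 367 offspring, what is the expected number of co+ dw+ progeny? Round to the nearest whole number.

144

A map distance of 21.6 m.u. corresponds to a recombination frequency of 0.216.
The F1 is co+ dw+ / co dw, so co+ dw+ is a parental gamete class with expected frequency (1 − r)/2 = 0.784/2 = 0.3920.
Expected number = 0.3920 × 367 = 143.86 ≈ 144.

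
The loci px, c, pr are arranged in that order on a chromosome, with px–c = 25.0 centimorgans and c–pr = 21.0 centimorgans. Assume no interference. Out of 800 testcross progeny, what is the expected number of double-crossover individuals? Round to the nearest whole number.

Map distances give recombination frequencies of 0.250 and 0.210 for the two intervals.
With no interference, expected double-crossover frequency = 0.250 × 0.210 = 0.05250.
Expected number = 0.05250 × 800 = 42.00 ≈ 42.

42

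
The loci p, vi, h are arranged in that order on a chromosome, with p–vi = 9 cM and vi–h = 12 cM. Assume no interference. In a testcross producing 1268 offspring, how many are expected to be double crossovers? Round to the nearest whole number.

14

Map distances give recombination frequencies of 0.090 and 0.120 for the two intervals.
With no interference, expected double-crossover frequency = 0.090 × 0.120 = 0.01080.
Expected number = 0.01080 × 1268 = 13.69 ≈ 14.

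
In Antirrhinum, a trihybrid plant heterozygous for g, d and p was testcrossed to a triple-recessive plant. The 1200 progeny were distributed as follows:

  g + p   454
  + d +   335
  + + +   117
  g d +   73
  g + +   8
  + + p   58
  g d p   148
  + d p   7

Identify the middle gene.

p

The two most frequent reciprocal classes, + d + and g + p, are the parental types, so the F1 was + d + / g + p.
The two rarest classes, + d p and g + +, are the double crossovers. Comparing them with the parentals, only the p allele has switched, so p is the middle locus and the order is d – p – g.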